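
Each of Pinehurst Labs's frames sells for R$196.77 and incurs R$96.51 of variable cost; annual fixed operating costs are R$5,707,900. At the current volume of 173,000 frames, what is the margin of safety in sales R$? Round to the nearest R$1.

R$22,838,901

Unit CM = price − variable cost = R$196.77 − R$96.51 = R$100.26. Break-even units = R$5,707,900 ÷ R$100.26 = 56,930.98; break-even revenue = 56,930.98 × R$196.77 = R$11,202,308.83.
Actual sales revenue = 173,000 × R$196.77 = R$34,041,210.00.
Margin of safety = R$34,041,210.00 − R$11,202,308.83 = R$22,838,901.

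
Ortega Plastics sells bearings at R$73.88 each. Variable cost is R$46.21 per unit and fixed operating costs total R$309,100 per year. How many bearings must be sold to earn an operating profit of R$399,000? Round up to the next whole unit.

25,591 bearings

Each unit contributes R$73.88 − R$46.21 = R$27.67.
Units = (FC + target) / CM = (R$309,100 + R$399,000) / R$27.67 = 25,590.89, so 25,591 bearings.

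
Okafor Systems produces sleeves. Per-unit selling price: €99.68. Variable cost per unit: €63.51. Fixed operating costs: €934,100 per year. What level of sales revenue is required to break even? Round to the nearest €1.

Contribution margin per unit = €99.68 − €63.51 = €36.17, a CM ratio of €36.17 ÷ €99.68 = 0.3629.
Break-even sales = FC ÷ CM ratio = €934,100 × €99.68 / €36.17 = €2,574,263.

€2,574,263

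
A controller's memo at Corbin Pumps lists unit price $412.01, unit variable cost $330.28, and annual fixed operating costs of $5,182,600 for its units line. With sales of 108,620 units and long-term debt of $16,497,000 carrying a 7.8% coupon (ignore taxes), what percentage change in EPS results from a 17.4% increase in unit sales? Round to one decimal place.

+64.1%

At 108,620 units, contribution = 108,620 × $81.73 = $8,877,512.60.
EBIT = $8,877,512.60 − $5,182,600 = $3,694,912.60.
Interest = $1,286,766.00, so EBIT − I = $2,408,146.60.
DCL = total CM / (EBIT − I) = $8,877,512.60 / $2,408,146.60 = 3.6865.
EPS therefore changes by 3.6865 × (+17.4%) = +64.1%.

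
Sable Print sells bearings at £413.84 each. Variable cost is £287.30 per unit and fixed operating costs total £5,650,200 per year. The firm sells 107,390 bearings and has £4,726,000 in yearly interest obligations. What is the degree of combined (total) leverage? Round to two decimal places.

4.23

At 107,390 units, contribution = 107,390 × £126.54 = £13,589,130.60.
Subtracting fixed costs: EBIT = £13,589,130.60 − £5,650,200 = £7,938,930.60. Interest = £4,726,000.00.
DOL = £13,589,130.60 ÷ £7,938,930.60 = 1.7117; DFL = £7,938,930.60 ÷ £3,212,930.60 = 2.4709.
Combined leverage = 1.7117 × 2.4709 = 4.2294.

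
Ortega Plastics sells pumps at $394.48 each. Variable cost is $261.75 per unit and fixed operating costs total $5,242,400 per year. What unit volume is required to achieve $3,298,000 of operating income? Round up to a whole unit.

64,345 pumps

Each unit contributes $394.48 − $261.75 = $132.73.
Units = (FC + target) / CM = ($5,242,400 + $3,298,000) / $132.73 = 64,344.16, so 64,345 pumps.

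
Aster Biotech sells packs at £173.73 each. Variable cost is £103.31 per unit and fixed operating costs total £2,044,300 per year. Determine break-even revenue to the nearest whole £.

Contribution margin per unit = £173.73 − £103.31 = £70.42, a CM ratio of £70.42 ÷ £173.73 = 0.4053.
Break-even revenue = fixed costs × price ÷ CM = £2,044,300 × £173.73 ÷ £70.42 = £5,043,400.

£5,043,400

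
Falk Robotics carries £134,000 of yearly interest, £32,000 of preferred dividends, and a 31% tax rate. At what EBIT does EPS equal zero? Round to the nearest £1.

£180,377

Grossing the preferred dividend up to pre-tax terms: £32,000 / (1 − 0.31) = £46,376.81.
EPS = 0 when EBIT covers interest plus the pre-tax preferred burden: £134,000 + £46,376.81 = £180,376.81.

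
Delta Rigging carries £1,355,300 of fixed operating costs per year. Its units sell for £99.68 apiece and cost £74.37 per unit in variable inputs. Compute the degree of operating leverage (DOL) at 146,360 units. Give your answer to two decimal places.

At 146,360 units, contribution = 146,360 × £25.31 = £3,704,371.60.
EBIT = £3,704,371.60 − £1,355,300 = £2,349,071.60.
So DOL = total CM / EBIT = £3,704,371.60 / £2,349,071.60 = 1.5770.

1.58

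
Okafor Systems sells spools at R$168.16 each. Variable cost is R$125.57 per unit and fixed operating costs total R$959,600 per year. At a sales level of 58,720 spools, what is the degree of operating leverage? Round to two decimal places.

Contribution at this volume is 58,720 × R$42.59 = R$2,500,884.80.
Subtracting fixed costs: EBIT = R$2,500,884.80 − R$959,600 = R$1,541,284.80.
So DOL = total CM / EBIT = R$2,500,884.80 / R$1,541,284.80 = 1.6226.

1.62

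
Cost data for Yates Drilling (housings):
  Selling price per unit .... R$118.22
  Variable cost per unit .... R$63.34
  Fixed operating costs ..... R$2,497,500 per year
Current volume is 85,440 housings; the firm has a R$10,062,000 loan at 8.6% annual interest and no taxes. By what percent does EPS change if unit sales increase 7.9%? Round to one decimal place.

Contribution at this volume is 85,440 × R$54.88 = R$4,688,947.20.
Subtracting fixed costs: EBIT = R$4,688,947.20 − R$2,497,500 = R$2,191,447.20.
Interest = R$865,332.00, so EBIT − I = R$1,326,115.20.
DCL = total CM / (EBIT − I) = R$4,688,947.20 / R$1,326,115.20 = 3.5359.
EPS therefore changes by 3.5359 × (+7.9%) = +27.9%.

+27.9%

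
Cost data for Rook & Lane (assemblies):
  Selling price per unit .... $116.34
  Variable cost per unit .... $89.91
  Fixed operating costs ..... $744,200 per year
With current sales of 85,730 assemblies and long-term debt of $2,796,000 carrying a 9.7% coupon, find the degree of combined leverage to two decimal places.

1.81

At 85,730 units, contribution = 85,730 × $26.43 = $2,265,843.90.
Operating income = contribution − fixed costs = $2,265,843.90 − $744,200 = $1,521,643.90. Interest = $271,212.00, so EBIT − I = $1,250,431.90.
Degree of total leverage = total CM / (EBIT − interest) = $2,265,843.90 / $1,250,431.90 = 1.8120.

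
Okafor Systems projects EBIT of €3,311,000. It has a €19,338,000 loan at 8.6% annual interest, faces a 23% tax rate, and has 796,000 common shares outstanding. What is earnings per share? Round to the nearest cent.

€1.59

Interest = €1,663,068.00, so EBT = €3,311,000 − €1,663,068.00 = €1,647,932.00.
Net income = €1,647,932.00 × (1 − 0.23) = €1,268,907.64.
EPS = €1,268,907.64 ÷ 796,000 = €1.59.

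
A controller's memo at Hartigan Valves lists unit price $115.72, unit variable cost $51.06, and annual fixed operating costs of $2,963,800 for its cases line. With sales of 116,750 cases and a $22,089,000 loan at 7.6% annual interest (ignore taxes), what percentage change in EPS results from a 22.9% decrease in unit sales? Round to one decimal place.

At 116,750 units, contribution = 116,750 × $64.66 = $7,549,055.00.
Subtracting fixed costs: EBIT = $7,549,055.00 − $2,963,800 = $4,585,255.00.
Interest = $1,678,764.00, so EBIT − I = $2,906,491.00.
Degree of combined leverage = contribution ÷ (EBIT − I) = $7,549,055.00 ÷ $2,906,491.00 = 2.5973.
EPS therefore changes by 2.5973 × (-22.9%) = -59.5%.

-59.5%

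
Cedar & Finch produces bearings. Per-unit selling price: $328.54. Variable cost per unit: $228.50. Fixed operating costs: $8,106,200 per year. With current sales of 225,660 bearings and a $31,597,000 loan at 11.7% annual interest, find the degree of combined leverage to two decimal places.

At 225,660 units, contribution = 225,660 × $100.04 = $22,575,026.40.
Operating income = contribution − fixed costs = $22,575,026.40 − $8,106,200 = $14,468,826.40. Interest = $3,696,849.00.
DOL = $22,575,026.40 ÷ $14,468,826.40 = 1.5603; DFL = $14,468,826.40 ÷ $10,771,977.40 = 1.3432.
DCL = DOL × DFL = 1.5603 × 1.3432 = 2.0958.

2.10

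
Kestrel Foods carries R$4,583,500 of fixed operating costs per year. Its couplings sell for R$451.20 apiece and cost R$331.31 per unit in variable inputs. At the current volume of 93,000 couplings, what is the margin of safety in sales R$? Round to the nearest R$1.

Contribution margin per unit = R$451.20 − R$331.31 = R$119.89. Break-even units = R$4,583,500 ÷ R$119.89 = 38,230.88; break-even revenue = 38,230.88 × R$451.20 = R$17,249,772.29.
Current sales = 93,000 × R$451.20 = R$41,961,600.00.
Margin of safety = R$41,961,600.00 − R$17,249,772.29 = R$24,711,828.

R$24,711,828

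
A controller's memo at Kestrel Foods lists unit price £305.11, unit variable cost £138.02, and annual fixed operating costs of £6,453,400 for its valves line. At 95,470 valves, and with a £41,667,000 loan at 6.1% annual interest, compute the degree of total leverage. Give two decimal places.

2.29

Total contribution margin = 95,470 × £167.09 = £15,952,082.30.
Subtracting fixed costs: EBIT = £15,952,082.30 − £6,453,400 = £9,498,682.30. Interest = £2,541,687.00, so EBIT − I = £6,956,995.30.
Degree of total leverage = total CM / (EBIT − interest) = £15,952,082.30 / £6,956,995.30 = 2.2930.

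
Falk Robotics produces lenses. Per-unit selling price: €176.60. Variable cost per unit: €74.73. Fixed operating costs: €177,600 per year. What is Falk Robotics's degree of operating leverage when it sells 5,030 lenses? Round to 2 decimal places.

At 5,030 units, contribution = 5,030 × €101.87 = €512,406.10.
Operating income = contribution − fixed costs = €512,406.10 − €177,600 = €334,806.10.
Degree of operating leverage = €512,406.10 / €334,806.10 = 1.5305.

1.53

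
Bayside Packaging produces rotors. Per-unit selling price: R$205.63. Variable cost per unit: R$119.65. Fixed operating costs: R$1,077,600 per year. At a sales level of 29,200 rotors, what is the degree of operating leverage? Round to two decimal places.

1.75

At 29,200 units, contribution = 29,200 × R$85.98 = R$2,510,616.00.
Operating income = contribution − fixed costs = R$2,510,616.00 − R$1,077,600 = R$1,433,016.00.
Degree of operating leverage = R$2,510,616.00 / R$1,433,016.00 = 1.7520.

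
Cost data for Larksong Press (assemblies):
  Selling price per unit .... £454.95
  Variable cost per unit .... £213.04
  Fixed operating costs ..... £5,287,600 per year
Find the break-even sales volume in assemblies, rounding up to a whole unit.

21,858 assemblies

Each unit contributes £454.95 − £213.04 = £241.91.
Break-even volume = fixed costs ÷ CM per unit = £5,287,600 ÷ £241.91 = 21,857.72, so 21,858 assemblies.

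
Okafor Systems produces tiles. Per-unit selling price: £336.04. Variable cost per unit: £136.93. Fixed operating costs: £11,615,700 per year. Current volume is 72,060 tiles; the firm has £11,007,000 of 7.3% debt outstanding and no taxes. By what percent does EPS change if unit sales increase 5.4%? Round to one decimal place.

+40.2%

Contribution at this volume is 72,060 × £199.11 = £14,347,866.60.
EBIT = £14,347,866.60 − £11,615,700 = £2,732,166.60.
Interest = £803,511.00, so EBIT − I = £1,928,655.60.
DCL = total CM / (EBIT − I) = £14,347,866.60 / £1,928,655.60 = 7.4393.
%ΔEPS = DCL × %ΔSales = 7.4393 × +5.4% = +40.2%.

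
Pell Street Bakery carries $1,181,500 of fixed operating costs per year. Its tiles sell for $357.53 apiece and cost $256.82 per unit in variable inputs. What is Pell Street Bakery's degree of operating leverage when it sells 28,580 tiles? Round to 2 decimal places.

Contribution at this volume is 28,580 × $100.71 = $2,878,291.80.
EBIT = $2,878,291.80 − $1,181,500 = $1,696,791.80.
Degree of operating leverage = $2,878,291.80 / $1,696,791.80 = 1.6963.

1.70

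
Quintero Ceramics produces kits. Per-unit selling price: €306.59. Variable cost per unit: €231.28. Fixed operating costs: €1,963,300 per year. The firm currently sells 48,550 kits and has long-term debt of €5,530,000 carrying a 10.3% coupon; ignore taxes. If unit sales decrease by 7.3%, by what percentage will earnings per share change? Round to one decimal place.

-23.8%

Contribution at this volume is 48,550 × €75.31 = €3,656,300.50.
Operating income = contribution − fixed costs = €3,656,300.50 − €1,963,300 = €1,693,000.50.
Interest = €569,590.00, so EBIT − I = €1,123,410.50.
DCL = total CM / (EBIT − I) = €3,656,300.50 / €1,123,410.50 = 3.2546.
%ΔEPS = DCL × %ΔSales = 3.2546 × -7.3% = -23.8%.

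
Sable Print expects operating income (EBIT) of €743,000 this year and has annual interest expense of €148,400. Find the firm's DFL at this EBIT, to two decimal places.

Annual interest charges come to €148,400.00.
Degree of financial leverage = EBIT / (EBIT − interest) = €743,000 / €594,600.00 = 1.2496.

1.25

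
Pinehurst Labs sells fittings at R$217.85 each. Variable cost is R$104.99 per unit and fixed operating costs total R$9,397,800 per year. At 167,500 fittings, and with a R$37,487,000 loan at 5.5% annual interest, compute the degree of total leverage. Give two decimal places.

2.54

Contribution at this volume is 167,500 × R$112.86 = R$18,904,050.00.
EBIT = R$18,904,050.00 − R$9,397,800 = R$9,506,250.00. Interest = R$2,061,785.00.
DOL = R$18,904,050.00 ÷ R$9,506,250.00 = 1.9886; DFL = R$9,506,250.00 ÷ R$7,444,465.00 = 1.2770.
DCL = DOL × DFL = 1.9886 × 1.2770 = 2.5394.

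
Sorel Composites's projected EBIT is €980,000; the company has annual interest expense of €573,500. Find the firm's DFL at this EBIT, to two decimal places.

2.41

Annual interest charges come to €573,500.00.
Degree of financial leverage = EBIT / (EBIT − interest) = €980,000 / €406,500.00 = 2.4108.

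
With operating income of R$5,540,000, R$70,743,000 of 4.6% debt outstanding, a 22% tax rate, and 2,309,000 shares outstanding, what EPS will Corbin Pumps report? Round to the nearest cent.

Pre-tax income = R$5,540,000 − R$3,254,178.00 = R$2,285,822.00.
Net income = R$2,285,822.00 × (1 − 0.22) = R$1,782,941.16.
Per share: R$1,782,941.16 / 2,309,000 shares = R$0.77.

R$0.77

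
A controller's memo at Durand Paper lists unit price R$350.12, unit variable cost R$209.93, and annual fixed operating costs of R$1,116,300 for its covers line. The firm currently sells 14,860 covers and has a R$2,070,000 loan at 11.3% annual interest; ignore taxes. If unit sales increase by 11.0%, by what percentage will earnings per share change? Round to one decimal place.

At 14,860 units, contribution = 14,860 × R$140.19 = R$2,083,223.40.
Subtracting fixed costs: EBIT = R$2,083,223.40 − R$1,116,300 = R$966,923.40.
Interest = R$233,910.00, so EBIT − I = R$733,013.40.
DCL = total CM / (EBIT − I) = R$2,083,223.40 / R$733,013.40 = 2.8420.
%ΔEPS = DCL × %ΔSales = 2.8420 × +11.0% = +31.3%.

+31.3%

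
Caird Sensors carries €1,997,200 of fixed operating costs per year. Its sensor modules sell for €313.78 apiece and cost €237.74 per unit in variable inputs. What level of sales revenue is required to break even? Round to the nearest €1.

Contribution margin per unit = €313.78 − €237.74 = €76.04, a CM ratio of €76.04 ÷ €313.78 = 0.2423.
Break-even sales = FC ÷ CM ratio = €1,997,200 × €313.78 / €76.04 = €8,241,470.

€8,241,470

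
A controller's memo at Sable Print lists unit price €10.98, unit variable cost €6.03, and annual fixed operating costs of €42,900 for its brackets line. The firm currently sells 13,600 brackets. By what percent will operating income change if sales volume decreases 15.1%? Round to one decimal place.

-41.6%

Contribution at this volume is 13,600 × €4.95 = €67,320.00.
Operating income = contribution − fixed costs = €67,320.00 − €42,900 = €24,420.00.
Degree of operating leverage = €67,320.00 / €24,420.00 = 2.7568.
Operating income changes by 2.7568 × -15.1% = -41.6%.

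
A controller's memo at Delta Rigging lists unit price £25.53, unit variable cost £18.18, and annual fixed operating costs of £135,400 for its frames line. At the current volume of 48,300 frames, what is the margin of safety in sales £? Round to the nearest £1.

£762,791

Each unit contributes £25.53 − £18.18 = £7.35. Break-even units = £135,400 ÷ £7.35 = 18,421.77; break-even revenue = 18,421.77 × £25.53 = £470,307.76.
Current sales = 48,300 × £25.53 = £1,233,099.00.
Margin of safety = £1,233,099.00 − £470,307.76 = £762,791.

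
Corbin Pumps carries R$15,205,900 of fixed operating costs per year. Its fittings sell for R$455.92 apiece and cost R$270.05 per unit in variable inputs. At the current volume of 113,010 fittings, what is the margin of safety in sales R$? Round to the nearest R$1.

Contribution margin per unit = R$455.92 − R$270.05 = R$185.87. Break-even units = R$15,205,900 ÷ R$185.87 = 81,809.33; break-even revenue = 81,809.33 × R$455.92 = R$37,298,509.32.
Actual sales revenue = 113,010 × R$455.92 = R$51,523,519.20.
Margin of safety = R$51,523,519.20 − R$37,298,509.32 = R$14,225,010.

R$14,225,010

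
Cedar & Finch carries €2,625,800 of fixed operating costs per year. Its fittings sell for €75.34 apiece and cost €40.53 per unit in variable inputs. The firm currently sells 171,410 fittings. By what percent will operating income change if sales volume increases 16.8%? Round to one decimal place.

+30.0%

Total contribution margin = 171,410 × €34.81 = €5,966,782.10.
Subtracting fixed costs: EBIT = €5,966,782.10 − €2,625,800 = €3,340,982.10.
DOL = contribution ÷ EBIT = €5,966,782.10 ÷ €3,340,982.10 = 1.7859.
%ΔEBIT = DOL × %ΔSales = 1.7859 × +16.8% = +30.0%.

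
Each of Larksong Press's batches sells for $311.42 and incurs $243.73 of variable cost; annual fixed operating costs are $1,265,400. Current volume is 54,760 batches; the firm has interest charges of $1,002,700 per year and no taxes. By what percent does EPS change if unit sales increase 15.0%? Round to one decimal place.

+38.6%

Total contribution margin = 54,760 × $67.69 = $3,706,704.40.
Operating income = contribution − fixed costs = $3,706,704.40 − $1,265,400 = $2,441,304.40.
Interest = $1,002,700.00, so EBIT − I = $1,438,604.40.
DCL = total CM / (EBIT − I) = $3,706,704.40 / $1,438,604.40 = 2.5766.
EPS therefore changes by 2.5766 × (+15.0%) = +38.6%.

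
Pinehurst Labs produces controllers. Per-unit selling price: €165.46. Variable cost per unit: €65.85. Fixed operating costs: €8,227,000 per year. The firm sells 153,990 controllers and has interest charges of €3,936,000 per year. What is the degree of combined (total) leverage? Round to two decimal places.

4.83

At 153,990 units, contribution = 153,990 × €99.61 = €15,338,943.90.
Operating income = contribution − fixed costs = €15,338,943.90 − €8,227,000 = €7,111,943.90. Interest = €3,936,000.00, so EBIT − I = €3,175,943.90.
Degree of total leverage = total CM / (EBIT − interest) = €15,338,943.90 / €3,175,943.90 = 4.8297.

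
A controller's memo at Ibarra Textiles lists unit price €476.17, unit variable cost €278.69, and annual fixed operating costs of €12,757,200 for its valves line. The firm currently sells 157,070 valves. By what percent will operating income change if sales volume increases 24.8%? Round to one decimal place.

+42.1%

Total contribution margin = 157,070 × €197.48 = €31,018,183.60.
Operating income = contribution − fixed costs = €31,018,183.60 − €12,757,200 = €18,260,983.60.
So DOL = total CM / EBIT = €31,018,183.60 / €18,260,983.60 = 1.6986.
So EBIT moves 1.6986 × (+24.8%) = +42.1%.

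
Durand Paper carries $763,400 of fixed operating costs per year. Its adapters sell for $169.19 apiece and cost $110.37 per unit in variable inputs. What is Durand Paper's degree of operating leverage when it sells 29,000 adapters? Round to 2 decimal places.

1.81

Contribution at this volume is 29,000 × $58.82 = $1,705,780.00.
EBIT = $1,705,780.00 − $763,400 = $942,380.00.
So DOL = total CM / EBIT = $1,705,780.00 / $942,380.00 = 1.8101.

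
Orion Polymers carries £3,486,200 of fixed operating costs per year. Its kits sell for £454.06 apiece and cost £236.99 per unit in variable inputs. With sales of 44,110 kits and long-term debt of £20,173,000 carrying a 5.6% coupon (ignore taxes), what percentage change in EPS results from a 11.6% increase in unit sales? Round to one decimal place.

Contribution at this volume is 44,110 × £217.07 = £9,574,957.70.
EBIT = £9,574,957.70 − £3,486,200 = £6,088,757.70.
After interest of £1,129,688.00, pre-tax earnings = £4,959,069.70.
Degree of combined leverage = contribution ÷ (EBIT − I) = £9,574,957.70 ÷ £4,959,069.70 = 1.9308.
%ΔEPS = DCL × %ΔSales = 1.9308 × +11.6% = +22.4%.

+22.4%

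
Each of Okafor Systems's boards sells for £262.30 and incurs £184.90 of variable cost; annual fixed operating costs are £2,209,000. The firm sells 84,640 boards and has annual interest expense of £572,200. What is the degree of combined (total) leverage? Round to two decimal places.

1.74

Contribution at this volume is 84,640 × £77.40 = £6,551,136.00.
Operating income = contribution − fixed costs = £6,551,136.00 − £2,209,000 = £4,342,136.00. Interest = £572,200.00.
DOL = £6,551,136.00 ÷ £4,342,136.00 = 1.5087; DFL = £4,342,136.00 ÷ £3,769,936.00 = 1.1518.
DCL = DOL × DFL = 1.5087 × 1.1518 = 1.7377.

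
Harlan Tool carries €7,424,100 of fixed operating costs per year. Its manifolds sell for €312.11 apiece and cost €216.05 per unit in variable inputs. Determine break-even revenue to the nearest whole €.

€24,121,756

Contribution margin per unit = €312.11 − €216.05 = €96.06, a CM ratio of €96.06 ÷ €312.11 = 0.3078.
Break-even revenue = fixed costs × price ÷ CM = €7,424,100 × €312.11 ÷ €96.06 = €24,121,756.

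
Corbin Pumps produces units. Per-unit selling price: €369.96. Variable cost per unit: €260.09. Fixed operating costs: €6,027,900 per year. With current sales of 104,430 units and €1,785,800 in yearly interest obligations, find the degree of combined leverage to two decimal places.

3.13

Total contribution margin = 104,430 × €109.87 = €11,473,724.10.
EBIT = €11,473,724.10 − €6,027,900 = €5,445,824.10. Interest = €1,785,800.00, so EBIT − I = €3,660,024.10.
Degree of total leverage = total CM / (EBIT − interest) = €11,473,724.10 / €3,660,024.10 = 3.1349.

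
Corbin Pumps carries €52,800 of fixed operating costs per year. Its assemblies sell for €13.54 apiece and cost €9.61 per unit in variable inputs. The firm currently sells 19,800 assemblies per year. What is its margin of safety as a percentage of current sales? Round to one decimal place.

Each unit contributes €13.54 − €9.61 = €3.93. Break-even units = €52,800 ÷ €3.93 = 13,435.11; break-even revenue = 13,435.11 × €13.54 = €181,911.45.
Actual sales revenue = 19,800 × €13.54 = €268,092.00.
Margin of safety = (€268,092.00 − €181,911.45) ÷ €268,092.00 = 32.1%.

32.1%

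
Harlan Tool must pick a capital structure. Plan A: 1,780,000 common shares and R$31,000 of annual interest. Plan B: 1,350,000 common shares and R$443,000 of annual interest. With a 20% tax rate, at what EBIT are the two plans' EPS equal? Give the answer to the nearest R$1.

At indifference, (EBIT − 31,000)(1 − t)/1,780,000 = (EBIT − 443,000)(1 − t)/1,350,000.
The (1 − t) factor cancels: (EBIT − 31,000) × 1,350,000 = (EBIT − 443,000) × 1,780,000.
EBIT × (1,780,000 − 1,350,000) = 443,000 × 1,780,000 − 31,000 × 1,350,000 = 746,690,000,000, so EBIT = 746,690,000,000 ÷ 430,000 = 1,736,488.37.

R$1,736,488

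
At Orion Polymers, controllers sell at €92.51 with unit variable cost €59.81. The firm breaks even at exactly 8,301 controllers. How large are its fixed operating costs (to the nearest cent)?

Contribution margin per unit = €92.51 − €59.81 = €32.70.
Fixed costs = break-even units × CM = 8,301 × €32.70 = €271,442.70.

€271,442.70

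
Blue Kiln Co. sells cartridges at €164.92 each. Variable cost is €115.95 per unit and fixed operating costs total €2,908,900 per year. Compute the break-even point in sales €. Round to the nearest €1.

CM per unit = €164.92 − €115.95 = €48.97; CM ratio = €48.97 / €164.92 = 0.2969.
Break-even revenue = fixed costs × price ÷ CM = €2,908,900 × €164.92 ÷ €48.97 = €9,796,524.

€9,796,524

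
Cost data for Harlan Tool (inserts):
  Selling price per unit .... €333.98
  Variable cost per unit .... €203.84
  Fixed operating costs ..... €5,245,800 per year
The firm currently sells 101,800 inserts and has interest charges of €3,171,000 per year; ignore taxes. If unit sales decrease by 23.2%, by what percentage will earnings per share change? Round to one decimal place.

At 101,800 units, contribution = 101,800 × €130.14 = €13,248,252.00.
Operating income = contribution − fixed costs = €13,248,252.00 − €5,245,800 = €8,002,452.00.
After interest of €3,171,000.00, pre-tax earnings = €4,831,452.00.
Degree of combined leverage = contribution ÷ (EBIT − I) = €13,248,252.00 ÷ €4,831,452.00 = 2.7421.
%ΔEPS = DCL × %ΔSales = 2.7421 × -23.2% = -63.6%.

-63.6%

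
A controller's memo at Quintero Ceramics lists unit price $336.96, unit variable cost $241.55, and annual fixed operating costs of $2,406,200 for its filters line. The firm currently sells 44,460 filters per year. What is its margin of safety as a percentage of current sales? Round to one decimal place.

Contribution margin per unit = $336.96 − $241.55 = $95.41. Break-even units = $2,406,200 ÷ $95.41 = 25,219.58; break-even revenue = 25,219.58 × $336.96 = $8,497,989.23.
Actual sales revenue = 44,460 × $336.96 = $14,981,241.60.
Margin of safety = ($14,981,241.60 − $8,497,989.23) ÷ $14,981,241.60 = 43.3%.

43.3%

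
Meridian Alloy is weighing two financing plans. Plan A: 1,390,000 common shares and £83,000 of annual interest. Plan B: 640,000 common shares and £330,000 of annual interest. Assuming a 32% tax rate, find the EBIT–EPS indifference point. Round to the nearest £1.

£540,773

At indifference, (EBIT − 83,000)(1 − t)/1,390,000 = (EBIT − 330,000)(1 − t)/640,000.
The (1 − t) factor cancels: (EBIT − 83,000) × 640,000 = (EBIT − 330,000) × 1,390,000.
EBIT × (1,390,000 − 640,000) = 330,000 × 1,390,000 − 83,000 × 640,000 = 405,580,000,000, so EBIT = 405,580,000,000 ÷ 750,000 = 540,773.33.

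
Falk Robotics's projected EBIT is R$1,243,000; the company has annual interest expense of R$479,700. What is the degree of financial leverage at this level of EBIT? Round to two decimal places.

Annual interest charges come to R$479,700.00.
Degree of financial leverage = EBIT / (EBIT − interest) = R$1,243,000 / R$763,300.00 = 1.6285.

1.63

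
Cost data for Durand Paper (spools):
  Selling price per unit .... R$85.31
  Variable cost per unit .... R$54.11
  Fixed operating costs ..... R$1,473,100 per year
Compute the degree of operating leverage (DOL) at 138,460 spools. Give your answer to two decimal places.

At 138,460 units, contribution = 138,460 × R$31.20 = R$4,319,952.00.
EBIT = R$4,319,952.00 − R$1,473,100 = R$2,846,852.00.
DOL = contribution ÷ EBIT = R$4,319,952.00 ÷ R$2,846,852.00 = 1.5174.

1.52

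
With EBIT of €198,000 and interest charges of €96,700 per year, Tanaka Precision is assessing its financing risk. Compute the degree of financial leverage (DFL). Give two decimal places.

Annual interest charges come to €96,700.00.
Degree of financial leverage = EBIT / (EBIT − interest) = €198,000 / €101,300.00 = 1.9546.

1.95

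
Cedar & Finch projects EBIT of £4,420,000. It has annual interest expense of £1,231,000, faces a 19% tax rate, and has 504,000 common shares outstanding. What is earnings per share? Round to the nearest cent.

£5.13

Pre-tax income = £4,420,000 − £1,231,000.00 = £3,189,000.00.
Net income = £3,189,000.00 × (1 − 0.19) = £2,583,090.00.
EPS = £2,583,090.00 ÷ 504,000 = £5.13.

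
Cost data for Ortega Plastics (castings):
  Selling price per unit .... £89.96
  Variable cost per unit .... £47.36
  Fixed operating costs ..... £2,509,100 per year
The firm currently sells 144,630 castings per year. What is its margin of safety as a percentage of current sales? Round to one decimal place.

59.3%

Each unit contributes £89.96 − £47.36 = £42.60. Break-even units = £2,509,100 ÷ £42.60 = 58,899.06; break-even revenue = 58,899.06 × £89.96 = £5,298,559.53.
Current sales = 144,630 × £89.96 = £13,010,914.80.
Margin of safety = (£13,010,914.80 − £5,298,559.53) ÷ £13,010,914.80 = 59.3%.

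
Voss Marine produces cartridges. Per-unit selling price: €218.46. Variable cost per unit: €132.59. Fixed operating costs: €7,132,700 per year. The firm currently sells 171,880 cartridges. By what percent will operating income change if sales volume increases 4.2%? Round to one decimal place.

Contribution at this volume is 171,880 × €85.87 = €14,759,335.60.
Subtracting fixed costs: EBIT = €14,759,335.60 − €7,132,700 = €7,626,635.60.
DOL = contribution ÷ EBIT = €14,759,335.60 ÷ €7,626,635.60 = 1.9352.
Operating income changes by 1.9352 × +4.2% = +8.1%.

+8.1%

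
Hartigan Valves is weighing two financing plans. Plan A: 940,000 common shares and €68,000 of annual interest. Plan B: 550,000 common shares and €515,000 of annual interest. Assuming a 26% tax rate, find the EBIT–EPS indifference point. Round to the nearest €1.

At indifference, (EBIT − 68,000)(1 − t)/940,000 = (EBIT − 515,000)(1 − t)/550,000.
Cancelling (1 − t) and cross-multiplying: 550,000·(EBIT − 68,000) = 940,000·(EBIT − 515,000).
EBIT × (940,000 − 550,000) = 515,000 × 940,000 − 68,000 × 550,000 = 446,700,000,000, so EBIT = 446,700,000,000 ÷ 390,000 = 1,145,384.62.

€1,145,385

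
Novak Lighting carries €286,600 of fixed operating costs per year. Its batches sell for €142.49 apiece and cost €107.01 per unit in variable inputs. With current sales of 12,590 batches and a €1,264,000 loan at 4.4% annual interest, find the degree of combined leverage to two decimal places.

At 12,590 units, contribution = 12,590 × €35.48 = €446,693.20.
Subtracting fixed costs: EBIT = €446,693.20 − €286,600 = €160,093.20. Interest = €55,616.00, so EBIT − I = €104,477.20.
Degree of total leverage = total CM / (EBIT − interest) = €446,693.20 / €104,477.20 = 4.2755.

4.28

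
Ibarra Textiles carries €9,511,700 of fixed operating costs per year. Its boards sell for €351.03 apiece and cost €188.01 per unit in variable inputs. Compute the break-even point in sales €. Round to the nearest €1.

€20,481,487

CM per unit = €351.03 − €188.01 = €163.02; CM ratio = €163.02 / €351.03 = 0.4644.
Break-even revenue = fixed costs × price ÷ CM = €9,511,700 × €351.03 ÷ €163.02 = €20,481,487.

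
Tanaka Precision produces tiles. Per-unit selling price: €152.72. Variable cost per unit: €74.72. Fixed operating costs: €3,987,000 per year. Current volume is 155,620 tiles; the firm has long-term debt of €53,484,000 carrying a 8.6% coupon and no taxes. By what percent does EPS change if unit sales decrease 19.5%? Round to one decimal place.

-66.6%

At 155,620 units, contribution = 155,620 × €78.00 = €12,138,360.00.
Operating income = contribution − fixed costs = €12,138,360.00 − €3,987,000 = €8,151,360.00.
After interest of €4,599,624.00, pre-tax earnings = €3,551,736.00.
DCL = total CM / (EBIT − I) = €12,138,360.00 / €3,551,736.00 = 3.4176.
EPS therefore changes by 3.4176 × (-19.5%) = -66.6%.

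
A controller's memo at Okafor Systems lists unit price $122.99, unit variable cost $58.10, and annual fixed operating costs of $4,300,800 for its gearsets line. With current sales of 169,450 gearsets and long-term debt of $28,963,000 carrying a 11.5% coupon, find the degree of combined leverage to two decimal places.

At 169,450 units, contribution = 169,450 × $64.89 = $10,995,610.50.
EBIT = $10,995,610.50 − $4,300,800 = $6,694,810.50. Interest = $3,330,745.00.
DOL = $10,995,610.50 ÷ $6,694,810.50 = 1.6424; DFL = $6,694,810.50 ÷ $3,364,065.50 = 1.9901.
DCL = DOL × DFL = 1.6424 × 1.9901 = 3.2685.

3.27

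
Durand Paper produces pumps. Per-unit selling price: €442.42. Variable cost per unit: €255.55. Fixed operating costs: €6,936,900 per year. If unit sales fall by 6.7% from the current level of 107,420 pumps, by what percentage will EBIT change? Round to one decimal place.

At 107,420 units, contribution = 107,420 × €186.87 = €20,073,575.40.
Subtracting fixed costs: EBIT = €20,073,575.40 − €6,936,900 = €13,136,675.40.
So DOL = total CM / EBIT = €20,073,575.40 / €13,136,675.40 = 1.5281.
Operating income changes by 1.5281 × -6.7% = -10.2%.

-10.2%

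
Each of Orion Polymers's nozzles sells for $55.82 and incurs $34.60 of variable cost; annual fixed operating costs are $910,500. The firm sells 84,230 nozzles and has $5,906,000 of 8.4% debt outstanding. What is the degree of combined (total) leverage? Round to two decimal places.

Contribution at this volume is 84,230 × $21.22 = $1,787,360.60.
Operating income = contribution − fixed costs = $1,787,360.60 − $910,500 = $876,860.60. Interest = $496,104.00.
DOL = $1,787,360.60 ÷ $876,860.60 = 2.0384; DFL = $876,860.60 ÷ $380,756.60 = 2.3029.
Combined leverage = 2.0384 × 2.3029 = 4.6942.

4.69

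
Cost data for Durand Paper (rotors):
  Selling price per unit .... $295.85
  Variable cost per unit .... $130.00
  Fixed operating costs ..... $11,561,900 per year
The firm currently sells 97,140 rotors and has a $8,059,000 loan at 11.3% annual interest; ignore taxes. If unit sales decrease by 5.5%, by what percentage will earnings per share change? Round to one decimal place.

Contribution at this volume is 97,140 × $165.85 = $16,110,669.00.
EBIT = $16,110,669.00 − $11,561,900 = $4,548,769.00.
After interest of $910,667.00, pre-tax earnings = $3,638,102.00.
DCL = total CM / (EBIT − I) = $16,110,669.00 / $3,638,102.00 = 4.4283.
%ΔEPS = DCL × %ΔSales = 4.4283 × -5.5% = -24.4%.

-24.4%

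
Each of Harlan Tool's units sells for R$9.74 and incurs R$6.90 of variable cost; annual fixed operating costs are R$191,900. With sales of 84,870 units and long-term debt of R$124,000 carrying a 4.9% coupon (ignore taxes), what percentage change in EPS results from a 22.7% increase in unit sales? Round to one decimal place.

Total contribution margin = 84,870 × R$2.84 = R$241,030.80.
EBIT = R$241,030.80 − R$191,900 = R$49,130.80.
Interest = R$6,076.00, so EBIT − I = R$43,054.80.
Degree of combined leverage = contribution ÷ (EBIT − I) = R$241,030.80 ÷ R$43,054.80 = 5.5982.
EPS therefore changes by 5.5982 × (+22.7%) = +127.1%.

+127.1%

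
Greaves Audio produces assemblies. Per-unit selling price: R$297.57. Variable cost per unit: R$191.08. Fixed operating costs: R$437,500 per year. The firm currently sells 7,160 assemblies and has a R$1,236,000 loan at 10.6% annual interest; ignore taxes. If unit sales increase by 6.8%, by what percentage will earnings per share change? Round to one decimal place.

Total contribution margin = 7,160 × R$106.49 = R$762,468.40.
Subtracting fixed costs: EBIT = R$762,468.40 − R$437,500 = R$324,968.40.
Interest = R$131,016.00, so EBIT − I = R$193,952.40.
DCL = total CM / (EBIT − I) = R$762,468.40 / R$193,952.40 = 3.9312.
EPS therefore changes by 3.9312 × (+6.8%) = +26.7%.

+26.7%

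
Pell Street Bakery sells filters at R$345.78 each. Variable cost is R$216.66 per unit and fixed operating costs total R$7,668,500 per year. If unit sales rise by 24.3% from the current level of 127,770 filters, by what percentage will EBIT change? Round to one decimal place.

+45.4%

At 127,770 units, contribution = 127,770 × R$129.12 = R$16,497,662.40.
Operating income = contribution − fixed costs = R$16,497,662.40 − R$7,668,500 = R$8,829,162.40.
DOL = contribution ÷ EBIT = R$16,497,662.40 ÷ R$8,829,162.40 = 1.8685.
Operating income changes by 1.8685 × +24.3% = +45.4%.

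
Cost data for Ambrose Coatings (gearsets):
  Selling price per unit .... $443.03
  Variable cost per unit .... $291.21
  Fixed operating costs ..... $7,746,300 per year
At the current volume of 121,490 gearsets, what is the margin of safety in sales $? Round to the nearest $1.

Contribution margin per unit = $443.03 − $291.21 = $151.82. Break-even units = $7,746,300 ÷ $151.82 = 51,022.92; break-even revenue = 51,022.92 × $443.03 = $22,604,685.08.
Current sales = 121,490 × $443.03 = $53,823,714.70.
Margin of safety = $53,823,714.70 − $22,604,685.08 = $31,219,030.

$31,219,030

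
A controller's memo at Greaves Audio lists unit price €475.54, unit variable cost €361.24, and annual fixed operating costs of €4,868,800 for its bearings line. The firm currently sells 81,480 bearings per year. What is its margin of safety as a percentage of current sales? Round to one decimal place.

Unit CM = price − variable cost = €475.54 − €361.24 = €114.30. Break-even units = €4,868,800 ÷ €114.30 = 42,596.68; break-even revenue = 42,596.68 × €475.54 = €20,256,423.03.
Current sales = 81,480 × €475.54 = €38,746,999.20.
Margin of safety = (€38,746,999.20 − €20,256,423.03) ÷ €38,746,999.20 = 47.7%.

47.7%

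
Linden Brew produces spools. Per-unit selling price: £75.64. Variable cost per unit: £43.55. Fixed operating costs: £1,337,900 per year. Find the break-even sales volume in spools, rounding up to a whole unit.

41,693 spools

Contribution margin per unit = £75.64 − £43.55 = £32.09.
Break-even volume = fixed costs ÷ CM per unit = £1,337,900 ÷ £32.09 = 41,692.12, so 41,693 spools.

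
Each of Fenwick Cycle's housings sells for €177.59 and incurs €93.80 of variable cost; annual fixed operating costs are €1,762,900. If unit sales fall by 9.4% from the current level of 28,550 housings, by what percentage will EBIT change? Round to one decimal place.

-35.7%

Total contribution margin = 28,550 × €83.79 = €2,392,204.50.
EBIT = €2,392,204.50 − €1,762,900 = €629,304.50.
Degree of operating leverage = €2,392,204.50 / €629,304.50 = 3.8013.
%ΔEBIT = DOL × %ΔSales = 3.8013 × -9.4% = -35.7%.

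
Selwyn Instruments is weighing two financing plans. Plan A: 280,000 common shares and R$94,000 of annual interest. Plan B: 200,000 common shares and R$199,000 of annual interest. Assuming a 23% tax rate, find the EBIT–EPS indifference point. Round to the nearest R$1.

Set EPS_A = EPS_B: (EBIT − R$94,000)(1 − 0.23) ÷ 280,000 = (EBIT − R$199,000)(1 − 0.23) ÷ 200,000.
The (1 − t) factor cancels: (EBIT − 94,000) × 200,000 = (EBIT − 199,000) × 280,000.
Solving, EBIT = (199,000·280,000 − 94,000·200,000) / (280,000 − 200,000) = 36,920,000,000 / 80,000 = 461,500.00.

R$461,500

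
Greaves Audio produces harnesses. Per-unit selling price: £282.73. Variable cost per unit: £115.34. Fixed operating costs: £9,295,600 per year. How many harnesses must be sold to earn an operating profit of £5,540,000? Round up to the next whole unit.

88,629 harnesses

Contribution margin per unit = £282.73 − £115.34 = £167.39.
Required volume = (fixed costs + target profit) ÷ CM = (£9,295,600 + £5,540,000) ÷ £167.39 = 88,628.95, so 88,629 harnesses.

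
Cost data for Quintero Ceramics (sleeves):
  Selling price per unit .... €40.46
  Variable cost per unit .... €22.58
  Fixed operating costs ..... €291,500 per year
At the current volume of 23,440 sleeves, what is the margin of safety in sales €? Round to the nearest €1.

Contribution margin per unit = €40.46 − €22.58 = €17.88. Break-even units = €291,500 ÷ €17.88 = 16,303.13; break-even revenue = 16,303.13 × €40.46 = €659,624.72.
Current sales = 23,440 × €40.46 = €948,382.40.
Margin of safety = €948,382.40 − €659,624.72 = €288,758.

€288,758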